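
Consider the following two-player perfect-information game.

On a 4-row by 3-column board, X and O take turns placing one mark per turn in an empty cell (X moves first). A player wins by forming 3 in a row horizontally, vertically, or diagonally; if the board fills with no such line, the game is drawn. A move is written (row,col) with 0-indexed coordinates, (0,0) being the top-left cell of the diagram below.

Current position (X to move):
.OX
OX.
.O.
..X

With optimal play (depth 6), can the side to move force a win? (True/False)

X winning at [.OX/OX./.O./..X]: True

p1 X@[.OX/OX./.O./..X]: (0,0)[XOX/OX./.O./..X]+1* (1,2)[.OX/OXX/.O./..X]+1 (2,0)[.OX/OX./XO./..X]+1 (2,2)[.OX/OX./.OX/..X]+1 (3,0)[.OX/OX./.O./X.X]+1 (3,1)[.OX/OX./.O./.XX]+1
p2 O@[XOX/OX./.O./..X]: (1,2)[XOX/OXO/.O./..X]-1* (2,0)[XOX/OX./OO./..X]-1 (2,2)[XOX/OX./.OO/..X]-1 (3,0)[XOX/OX./.O./O.X]-1 (3,1)[XOX/OX./.O./.OX]-1
p3 X@[XOX/OXO/.O./..X]: (2,0)[XOX/OXO/XO./..X]+1* (2,2)[XOX/OXO/.OX/..X]+1 (3,0)[XOX/OXO/.O./X.X]+1 (3,1)[XOX/OXO/.O./.XX]-1
p4 O@[XOX/OXO/XO./..X] terminal -1; root [.OX/OX./.O./..X] d6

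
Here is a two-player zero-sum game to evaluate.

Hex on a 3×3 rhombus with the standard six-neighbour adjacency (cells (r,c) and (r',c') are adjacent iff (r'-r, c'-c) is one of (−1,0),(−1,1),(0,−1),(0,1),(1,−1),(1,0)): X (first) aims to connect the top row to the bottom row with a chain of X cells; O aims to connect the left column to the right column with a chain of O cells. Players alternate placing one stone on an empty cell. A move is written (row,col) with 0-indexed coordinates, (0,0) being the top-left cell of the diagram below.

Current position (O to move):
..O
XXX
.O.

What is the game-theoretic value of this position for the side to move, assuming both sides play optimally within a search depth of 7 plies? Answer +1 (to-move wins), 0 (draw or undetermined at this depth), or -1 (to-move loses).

ply 1, O at ..O/XXX/.O. | (0,0)=-1→O.O/XXX/.O.*; (0,1)=-1→.OO/XXX/.O.; (2,0)=-1→..O/XXX/OO.; (2,2)=-1→..O/XXX/.OO
ply 2, X at O.O/XXX/.O. | (0,1)=+1→OXO/XXX/.O.*; (2,0)=-1→O.O/XXX/XO.; (2,2)=-1→O.O/XXX/.OX
ply 3, O at OXO/XXX/.O. | (2,0)=-1→OXO/XXX/OO.*; (2,2)=-1→OXO/XXX/.OO
ply 4, X at OXO/XXX/OO. | (2,2)=+1→OXO/XXX/OOX*
ply 5: OXO/XXX/OOX is terminal -1 (O); from ..O/XXX/.O. depth 7

value(..O/XXX/.O., O) = -1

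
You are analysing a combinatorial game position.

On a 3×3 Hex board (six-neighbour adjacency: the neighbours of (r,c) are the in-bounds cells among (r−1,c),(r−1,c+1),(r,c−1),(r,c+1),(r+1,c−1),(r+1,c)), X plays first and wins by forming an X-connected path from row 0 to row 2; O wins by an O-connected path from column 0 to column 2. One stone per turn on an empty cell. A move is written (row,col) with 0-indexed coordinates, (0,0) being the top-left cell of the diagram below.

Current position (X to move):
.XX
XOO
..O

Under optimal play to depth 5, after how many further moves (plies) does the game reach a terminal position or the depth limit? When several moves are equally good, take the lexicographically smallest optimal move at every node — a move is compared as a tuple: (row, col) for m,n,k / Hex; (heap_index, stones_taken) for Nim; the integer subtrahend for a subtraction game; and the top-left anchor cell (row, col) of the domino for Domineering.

[.XX/XOO/..O] X move#1: (0,0):-1/XXX/XOO/..O, (2,0):+1/.XX/XOO/X.O*, (2,1):-1/.XX/XOO/.XO
[.XX/XOO/X.O] end (terminal -1, O#2); searched .XX/XOO/..O to 5

PV length from [.XX/XOO/..O]: 1 ply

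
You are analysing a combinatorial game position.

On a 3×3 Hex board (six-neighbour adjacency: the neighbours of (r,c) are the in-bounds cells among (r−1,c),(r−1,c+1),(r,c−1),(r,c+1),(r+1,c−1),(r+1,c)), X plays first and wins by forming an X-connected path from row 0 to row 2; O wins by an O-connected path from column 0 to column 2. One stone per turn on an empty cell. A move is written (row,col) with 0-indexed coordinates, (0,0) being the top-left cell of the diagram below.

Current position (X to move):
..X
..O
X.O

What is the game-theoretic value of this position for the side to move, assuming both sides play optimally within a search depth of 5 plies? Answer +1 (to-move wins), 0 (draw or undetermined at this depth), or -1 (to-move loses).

ply 1, X at ..X/..O/X.O | (0,0)=+1→X.X/..O/X.O*; (0,1)=+1→.XX/..O/X.O; (1,0)=+1→..X/X.O/X.O; (1,1)=+1→..X/.XO/X.O; (2,1)=+1→..X/..O/XXO
ply 2, O at X.X/..O/X.O | (0,1)=-1→XOX/..O/X.O*; (1,0)=-1→X.X/O.O/X.O; (1,1)=-1→X.X/.OO/X.O; (2,1)=-1→X.X/..O/XOO
ply 3, X at XOX/..O/X.O | (1,0)=+1→XOX/X.O/X.O*; (1,1)=+1→XOX/.XO/X.O; (2,1)=+1→XOX/..O/XXO
ply 4: XOX/X.O/X.O is terminal -1 (O); from ..X/..O/X.O depth 5

value(..X/..O/X.O, X) = +1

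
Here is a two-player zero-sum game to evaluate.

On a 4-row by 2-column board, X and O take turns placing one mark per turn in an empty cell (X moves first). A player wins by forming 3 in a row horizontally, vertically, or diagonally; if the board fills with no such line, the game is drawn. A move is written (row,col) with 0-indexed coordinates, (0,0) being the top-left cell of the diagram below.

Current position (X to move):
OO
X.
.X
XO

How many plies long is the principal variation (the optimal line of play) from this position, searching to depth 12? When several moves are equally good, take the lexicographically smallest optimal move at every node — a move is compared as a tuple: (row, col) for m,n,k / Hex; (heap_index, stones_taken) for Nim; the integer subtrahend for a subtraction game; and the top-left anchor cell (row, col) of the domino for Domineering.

PV length from [OO/X./.X/XO]: 1 ply

[OO/X./.X/XO] X move#1: (1,1):+0/OO/XX/.X/XO, (2,0):+1/OO/X./XX/XO*
[OO/X./XX/XO] end (terminal -1, O#2); searched OO/X./.X/XO to 12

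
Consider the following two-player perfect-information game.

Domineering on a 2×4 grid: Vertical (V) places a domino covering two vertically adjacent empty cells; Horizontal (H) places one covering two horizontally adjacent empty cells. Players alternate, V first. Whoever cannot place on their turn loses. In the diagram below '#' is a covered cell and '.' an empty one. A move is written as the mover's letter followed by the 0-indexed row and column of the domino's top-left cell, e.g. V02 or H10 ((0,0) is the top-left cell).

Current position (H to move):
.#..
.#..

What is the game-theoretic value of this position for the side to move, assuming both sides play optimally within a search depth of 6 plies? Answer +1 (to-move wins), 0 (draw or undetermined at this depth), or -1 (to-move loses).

value(.#../.#.., H) = +1

[.#../.#..] H move#1: H02:+1/.###/.#..*, H12:+1/.#../.###
[.###/.#..] V move#2: V00:-1/####/##..*
[####/##..] H move#3: H12:+1/####/####*
[####/####] end (terminal -1, V#4); searched .#../.#.. to 6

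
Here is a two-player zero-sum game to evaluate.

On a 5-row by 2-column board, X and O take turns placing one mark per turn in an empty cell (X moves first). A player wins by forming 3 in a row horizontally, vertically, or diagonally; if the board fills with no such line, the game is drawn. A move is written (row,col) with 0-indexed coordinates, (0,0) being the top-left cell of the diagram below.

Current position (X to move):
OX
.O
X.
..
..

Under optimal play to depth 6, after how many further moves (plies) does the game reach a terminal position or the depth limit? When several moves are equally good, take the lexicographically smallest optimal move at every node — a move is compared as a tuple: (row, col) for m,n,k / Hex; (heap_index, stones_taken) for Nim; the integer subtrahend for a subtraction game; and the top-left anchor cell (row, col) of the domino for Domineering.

PV length from [OX/.O/X./../..]: 3 plies

p1 X@[OX/.O/X./../..]: (1,0)[OX/XO/X./../..]+0 (2,1)[OX/.O/XX/../..]+0 (3,0)[OX/.O/X./X./..]+1* (3,1)[OX/.O/X./.X/..]+0 (4,0)[OX/.O/X./../X.]+0 (4,1)[OX/.O/X./../.X]+0
p2 O@[OX/.O/X./X./..]: (1,0)[OX/OO/X./X./..]-1* (2,1)[OX/.O/XO/X./..]-1 (3,1)[OX/.O/X./XO/..]-1 (4,0)[OX/.O/X./X./O.]-1 (4,1)[OX/.O/X./X./.O]-1
p3 X@[OX/OO/X./X./..]: (2,1)[OX/OO/XX/X./..]+0 (3,1)[OX/OO/X./XX/..]+0 (4,0)[OX/OO/X./X./X.]+1* (4,1)[OX/OO/X./X./.X]+0
p4 O@[OX/OO/X./X./X.] terminal -1; root [OX/.O/X./../..] d6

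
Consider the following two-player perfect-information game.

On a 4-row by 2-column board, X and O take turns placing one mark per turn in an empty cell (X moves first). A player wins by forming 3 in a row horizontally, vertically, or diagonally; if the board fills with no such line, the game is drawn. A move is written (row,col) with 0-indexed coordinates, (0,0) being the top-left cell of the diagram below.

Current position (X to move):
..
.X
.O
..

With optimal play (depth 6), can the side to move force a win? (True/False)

X winning at [../.X/.O/..]: False

[../.X/.O/..] X move#1: (0,0):+0/X./.X/.O/..*, (0,1):+0/.X/.X/.O/.., (1,0):+0/../XX/.O/.., (2,0):+0/../.X/XO/.., (3,0):+0/../.X/.O/X., (3,1):+0/../.X/.O/.X
[X./.X/.O/..] O move#2: (0,1):+0/XO/.X/.O/..*, (1,0):+0/X./OX/.O/.., (2,0):+0/X./.X/OO/.., (3,0):+0/X./.X/.O/O., (3,1):+0/X./.X/.O/.O
[XO/.X/.O/..] X move#3: (1,0):+0/XO/XX/.O/..*, (2,0):+0/XO/.X/XO/.., (3,0):+0/XO/.X/.O/X., (3,1):+0/XO/.X/.O/.X
[XO/XX/.O/..] O move#4: (2,0):+0/XO/XX/OO/..*, (3,0):-1/XO/XX/.O/O., (3,1):-1/XO/XX/.O/.O
[XO/XX/OO/..] X move#5: (3,0):+0/XO/XX/OO/X.*, (3,1):+0/XO/XX/OO/.X
[XO/XX/OO/X.] O move#6: (3,1):+0/XO/XX/OO/XO*
[XO/XX/OO/XO] end (terminal +0, X#7); searched ../.X/.O/.. to 6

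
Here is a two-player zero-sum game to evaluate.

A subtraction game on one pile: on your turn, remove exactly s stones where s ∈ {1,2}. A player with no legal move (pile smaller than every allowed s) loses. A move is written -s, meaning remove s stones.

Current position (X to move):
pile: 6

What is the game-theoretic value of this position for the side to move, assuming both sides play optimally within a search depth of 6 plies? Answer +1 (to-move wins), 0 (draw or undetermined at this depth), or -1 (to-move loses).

value(6, X) = -1

[6] X move#1: -1:-1/5*, -2:-1/4
[5] O move#2: -1:-1/4, -2:+1/3*
[3] X move#3: -1:-1/2*, -2:-1/1
[2] O move#4: -1:-1/1, -2:+1/0*
[0] end (terminal -1, X#5); searched 6 to 6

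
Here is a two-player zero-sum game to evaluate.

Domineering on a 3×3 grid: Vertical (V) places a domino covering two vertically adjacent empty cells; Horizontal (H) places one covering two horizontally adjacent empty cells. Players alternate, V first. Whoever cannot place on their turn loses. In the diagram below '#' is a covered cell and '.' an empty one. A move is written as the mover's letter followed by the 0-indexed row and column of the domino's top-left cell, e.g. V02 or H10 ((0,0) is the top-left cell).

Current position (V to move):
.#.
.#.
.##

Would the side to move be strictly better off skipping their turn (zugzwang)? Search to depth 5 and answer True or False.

zugzwang(.#./.#./.##, V) = False

p1 V@[.#./.#./.##]: V00[##./##./.##]+1* V02[.##/.##/.##]+1 V10[.#./##./###]+1
p2 H@[##./##./.##] terminal -1; root [.#./.#./.##] d5
pass branch (H moves first from the same position):
  | p1 H@[.#./.#./.##] terminal -1; root [.#./.#./.##] d5
V moving scores +1; V passing scores +1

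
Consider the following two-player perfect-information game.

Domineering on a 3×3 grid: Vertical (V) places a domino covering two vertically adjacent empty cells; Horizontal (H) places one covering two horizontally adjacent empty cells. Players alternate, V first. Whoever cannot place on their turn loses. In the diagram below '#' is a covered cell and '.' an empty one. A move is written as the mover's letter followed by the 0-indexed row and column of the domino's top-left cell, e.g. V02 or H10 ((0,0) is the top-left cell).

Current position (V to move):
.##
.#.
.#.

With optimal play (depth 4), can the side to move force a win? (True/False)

V winning at [.##/.#./.#.]: True

[.##/.#./.#.] V move#1: V00:+1/###/##./.#.*, V10:+1/.##/##./##., V12:+1/.##/.##/.##
[###/##./.#.] end (terminal -1, H#2); searched .##/.#./.#. to 4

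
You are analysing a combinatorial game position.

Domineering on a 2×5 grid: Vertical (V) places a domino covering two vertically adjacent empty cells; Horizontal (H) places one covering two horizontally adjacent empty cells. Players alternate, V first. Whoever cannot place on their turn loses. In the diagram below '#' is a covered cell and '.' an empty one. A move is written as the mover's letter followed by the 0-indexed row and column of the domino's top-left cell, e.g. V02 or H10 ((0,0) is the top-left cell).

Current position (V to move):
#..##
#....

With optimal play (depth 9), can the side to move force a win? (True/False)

p1 V@[#..##/#....]: V01[##.##/##...]-1 V02[#.###/#.#..]+1*
p2 H@[#.###/#.#..]: H13[#.###/#.###]-1*
p3 V@[#.###/#.###]: V01[#####/#####]+1*
p4 H@[#####/#####] terminal -1; root [#..##/#....] d9

V winning at [#..##/#....]: True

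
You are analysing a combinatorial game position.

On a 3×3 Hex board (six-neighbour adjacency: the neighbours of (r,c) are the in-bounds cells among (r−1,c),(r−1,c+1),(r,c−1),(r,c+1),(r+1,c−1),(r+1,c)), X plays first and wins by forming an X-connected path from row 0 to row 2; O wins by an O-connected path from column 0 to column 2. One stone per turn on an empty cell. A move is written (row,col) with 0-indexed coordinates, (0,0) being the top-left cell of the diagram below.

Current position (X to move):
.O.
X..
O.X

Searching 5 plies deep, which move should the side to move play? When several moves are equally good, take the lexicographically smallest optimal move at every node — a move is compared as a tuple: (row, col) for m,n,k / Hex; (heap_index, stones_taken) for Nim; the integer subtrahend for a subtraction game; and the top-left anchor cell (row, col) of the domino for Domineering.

ply 1, X at .O./X../O.X | (0,0)=-1→XO./X../O.X; (0,2)=-1→.OX/X../O.X; (1,1)=+1→.O./XX./O.X*; (1,2)=-1→.O./X.X/O.X; (2,1)=-1→.O./X../OXX
ply 2, O at .O./XX./O.X | (0,0)=-1→OO./XX./O.X*; (0,2)=-1→.OO/XX./O.X; (1,2)=-1→.O./XXO/O.X; (2,1)=-1→.O./XX./OOX
ply 3, X at OO./XX./O.X | (0,2)=+1→OOX/XX./O.X*; (1,2)=-1→OO./XXX/O.X; (2,1)=-1→OO./XX./OXX
ply 4, O at OOX/XX./O.X | (1,2)=-1→OOX/XXO/O.X*; (2,1)=-1→OOX/XX./OOX
ply 5, X at OOX/XXO/O.X | (2,1)=+1→OOX/XXO/OXX*
ply 6: OOX/XXO/OXX is terminal -1 (O); from .O./X../O.X depth 5

X's best at [.O./X../O.X]: (1,1)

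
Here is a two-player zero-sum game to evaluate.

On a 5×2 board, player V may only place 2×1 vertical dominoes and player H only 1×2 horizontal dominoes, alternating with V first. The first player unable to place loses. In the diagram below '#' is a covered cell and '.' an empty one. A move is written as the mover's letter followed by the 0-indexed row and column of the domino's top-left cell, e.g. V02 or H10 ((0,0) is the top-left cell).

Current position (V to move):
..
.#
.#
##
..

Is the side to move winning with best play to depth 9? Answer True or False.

p1 V@[../.#/.#/##/..]: V00[#./##/.#/##/..]-1* V10[../##/##/##/..]-1
p2 H@[#./##/.#/##/..]: H40[#./##/.#/##/##]+1*
p3 V@[#./##/.#/##/##] terminal -1; root [../.#/.#/##/..] d9

V winning at [../.#/.#/##/..]: False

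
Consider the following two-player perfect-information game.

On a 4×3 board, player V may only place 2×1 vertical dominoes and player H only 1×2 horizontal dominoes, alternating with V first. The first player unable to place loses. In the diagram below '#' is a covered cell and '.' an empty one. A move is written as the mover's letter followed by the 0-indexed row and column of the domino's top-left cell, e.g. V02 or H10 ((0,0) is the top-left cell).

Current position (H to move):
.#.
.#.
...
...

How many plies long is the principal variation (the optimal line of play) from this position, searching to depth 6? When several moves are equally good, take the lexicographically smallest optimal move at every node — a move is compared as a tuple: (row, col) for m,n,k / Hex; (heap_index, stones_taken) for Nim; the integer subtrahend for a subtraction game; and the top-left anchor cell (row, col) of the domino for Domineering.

PV length from [.#./.#./.../...]: 4 plies

p1 H@[.#./.#./.../...]: H20[.#./.#./##./...]-1* H21[.#./.#./.##/...]-1 H30[.#./.#./.../##.]-1 H31[.#./.#./.../.##]-1
p2 V@[.#./.#./##./...]: V00[##./##./##./...]+1* V02[.##/.##/##./...]+1 V12[.#./.##/###/...]+1 V22[.#./.#./###/..#]+1
p3 H@[##./##./##./...]: H30[##./##./##./##.]-1* H31[##./##./##./.##]-1
p4 V@[##./##./##./##.]: V02[###/###/##./##.]+1* V12[##./###/###/##.]+1 V22[##./##./###/###]+1
p5 H@[###/###/##./##.] terminal -1; root [.#./.#./.../...] d6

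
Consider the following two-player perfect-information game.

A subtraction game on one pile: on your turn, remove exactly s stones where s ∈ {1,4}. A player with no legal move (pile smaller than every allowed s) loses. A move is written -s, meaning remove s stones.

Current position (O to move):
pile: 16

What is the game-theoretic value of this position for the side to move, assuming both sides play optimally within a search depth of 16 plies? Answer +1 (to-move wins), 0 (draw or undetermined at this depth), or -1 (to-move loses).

value(16, O) = +1

[16] O move#1: -1:+1/15*, -4:+1/12
[15] X move#2: -1:-1/14*, -4:-1/11
[14] O move#3: -1:-1/13, -4:+1/10*
[10] X move#4: -1:-1/9*, -4:-1/6
[9] O move#5: -1:-1/8, -4:+1/5*
[5] X move#6: -1:-1/4*, -4:-1/1
[4] O move#7: -1:-1/3, -4:+1/0*
[0] end (terminal -1, X#8); searched 16 to 16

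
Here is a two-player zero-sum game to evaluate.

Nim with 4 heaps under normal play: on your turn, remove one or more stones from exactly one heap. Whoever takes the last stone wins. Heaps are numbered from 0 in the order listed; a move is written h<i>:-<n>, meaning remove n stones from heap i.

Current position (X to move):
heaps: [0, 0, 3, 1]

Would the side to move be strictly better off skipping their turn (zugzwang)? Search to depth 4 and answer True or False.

zugzwang((0,0,3,1), X) = False

[(0,0,3,1)] X move#1: h2:-1:-1/(0,0,2,1), h2:-2:+1/(0,0,1,1)*, h2:-3:-1/(0,0,0,1), h3:-1:-1/(0,0,3,0)
[(0,0,1,1)] O move#2: h2:-1:-1/(0,0,0,1)*, h3:-1:-1/(0,0,1,0)
[(0,0,0,1)] X move#3: h3:-1:+1/(0,0,0,0)*
[(0,0,0,0)] end (terminal -1, O#4); searched (0,0,3,1) to 4
suppose X passes — search the same position with O to move:
pass> [(0,0,3,1)] O move#1: h2:-1:-1/(0,0,2,1), h2:-2:+1/(0,0,1,1)*, h2:-3:-1/(0,0,0,1), h3:-1:-1/(0,0,3,0)
pass> [(0,0,1,1)] X move#2: h2:-1:-1/(0,0,0,1)*, h3:-1:-1/(0,0,1,0)
pass> [(0,0,0,1)] O move#3: h3:-1:+1/(0,0,0,0)*
pass> [(0,0,0,0)] end (terminal -1, X#4); searched (0,0,3,1) to 4
for X: play +1, pass -1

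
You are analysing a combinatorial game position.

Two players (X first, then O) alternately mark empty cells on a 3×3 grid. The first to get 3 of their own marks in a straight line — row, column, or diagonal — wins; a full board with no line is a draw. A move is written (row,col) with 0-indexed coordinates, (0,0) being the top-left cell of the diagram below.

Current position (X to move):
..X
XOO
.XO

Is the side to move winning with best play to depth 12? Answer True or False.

ply 1, X at ..X/XOO/.XO | (0,0)=+1→X.X/XOO/.XO*; (0,1)=-1→.XX/XOO/.XO; (2,0)=-1→..X/XOO/XXO
ply 2, O at X.X/XOO/.XO | (0,1)=-1→XOX/XOO/.XO*; (2,0)=-1→X.X/XOO/OXO
ply 3, X at XOX/XOO/.XO | (2,0)=+1→XOX/XOO/XXO*
ply 4: XOX/XOO/XXO is terminal -1 (O); from ..X/XOO/.XO depth 12

X winning at [..X/XOO/.XO]: True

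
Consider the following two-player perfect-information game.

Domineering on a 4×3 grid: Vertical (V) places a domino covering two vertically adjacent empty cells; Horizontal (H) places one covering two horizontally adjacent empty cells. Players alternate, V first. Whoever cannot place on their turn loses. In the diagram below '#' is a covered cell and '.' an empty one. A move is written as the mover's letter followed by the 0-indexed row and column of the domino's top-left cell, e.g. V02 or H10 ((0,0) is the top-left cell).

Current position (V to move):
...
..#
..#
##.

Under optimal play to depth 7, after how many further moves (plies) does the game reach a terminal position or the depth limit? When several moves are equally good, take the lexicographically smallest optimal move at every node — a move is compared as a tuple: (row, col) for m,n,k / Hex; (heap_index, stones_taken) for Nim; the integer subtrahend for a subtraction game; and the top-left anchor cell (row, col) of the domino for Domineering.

PV length from [.../..#/..#/##.]: 3 plies

ply 1, V at .../..#/..#/##. | V00=+1→#../#.#/..#/##.*; V01=+1→.#./.##/..#/##.; V10=+1→.../#.#/#.#/##.; V11=+1→.../.##/.##/##.
ply 2, H at #../#.#/..#/##. | H01=-1→###/#.#/..#/##.*; H20=-1→#../#.#/###/##.
ply 3, V at ###/#.#/..#/##. | V11=+1→###/###/.##/##.*
ply 4: ###/###/.##/##. is terminal -1 (H); from .../..#/..#/##. depth 7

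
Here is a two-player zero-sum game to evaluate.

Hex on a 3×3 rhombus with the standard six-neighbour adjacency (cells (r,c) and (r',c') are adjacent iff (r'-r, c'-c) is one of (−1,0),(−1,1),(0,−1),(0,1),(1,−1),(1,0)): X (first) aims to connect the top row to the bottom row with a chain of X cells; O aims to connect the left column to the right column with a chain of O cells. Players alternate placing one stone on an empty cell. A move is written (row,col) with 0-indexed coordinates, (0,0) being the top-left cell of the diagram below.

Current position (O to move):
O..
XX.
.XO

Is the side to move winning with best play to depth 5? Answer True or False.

O winning at [O../XX./.XO]: False

p1 O@[O../XX./.XO]: (0,1)[OO./XX./.XO]-1* (0,2)[O.O/XX./.XO]-1 (1,2)[O../XXO/.XO]-1 (2,0)[O../XX./OXO]-1
p2 X@[OO./XX./.XO]: (0,2)[OOX/XX./.XO]+1* (1,2)[OO./XXX/.XO]-1 (2,0)[OO./XX./XXO]-1
p3 O@[OOX/XX./.XO] terminal -1; root [O../XX./.XO] d5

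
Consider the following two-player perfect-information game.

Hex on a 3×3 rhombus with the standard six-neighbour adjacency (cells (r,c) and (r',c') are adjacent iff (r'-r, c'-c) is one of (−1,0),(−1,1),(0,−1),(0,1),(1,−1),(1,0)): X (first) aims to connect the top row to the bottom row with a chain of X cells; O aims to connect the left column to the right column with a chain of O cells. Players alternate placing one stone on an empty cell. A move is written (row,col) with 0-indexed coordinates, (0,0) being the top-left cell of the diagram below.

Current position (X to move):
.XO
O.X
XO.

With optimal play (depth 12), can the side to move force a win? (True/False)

p1 X@[.XO/O.X/XO.]: (0,0)[XXO/O.X/XO.]-1 (1,1)[.XO/OXX/XO.]+1* (2,2)[.XO/O.X/XOX]-1
p2 O@[.XO/OXX/XO.] terminal -1; root [.XO/O.X/XO.] d12

X winning at [.XO/O.X/XO.]: True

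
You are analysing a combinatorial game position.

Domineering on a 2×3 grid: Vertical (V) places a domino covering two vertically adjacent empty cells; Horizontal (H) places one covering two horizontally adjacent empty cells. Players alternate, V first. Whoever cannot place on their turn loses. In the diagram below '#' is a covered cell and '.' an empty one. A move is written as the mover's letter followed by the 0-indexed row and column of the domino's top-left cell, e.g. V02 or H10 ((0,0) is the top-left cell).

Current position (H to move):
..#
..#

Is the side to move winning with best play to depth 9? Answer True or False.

H winning at [..#/..#]: True

p1 H@[..#/..#]: H00[###/..#]+1* H10[..#/###]+1
p2 V@[###/..#] terminal -1; root [..#/..#] d9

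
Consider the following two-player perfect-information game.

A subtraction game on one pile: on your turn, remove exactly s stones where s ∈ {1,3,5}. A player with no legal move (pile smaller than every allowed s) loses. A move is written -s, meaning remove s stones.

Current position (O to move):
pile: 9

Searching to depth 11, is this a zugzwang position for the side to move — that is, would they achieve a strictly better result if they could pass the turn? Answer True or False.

zugzwang(9, O) = False

ply 1, O at 9 | -1=+1→8*; -3=+1→6; -5=+1→4
ply 2, X at 8 | -1=-1→7*; -3=-1→5; -5=-1→3
ply 3, O at 7 | -1=+1→6*; -3=+1→4; -5=+1→2
ply 4, X at 6 | -1=-1→5*; -3=-1→3; -5=-1→1
ply 5, O at 5 | -1=+1→4*; -3=+1→2; -5=+1→0
ply 6, X at 4 | -1=-1→3*; -3=-1→1
ply 7, O at 3 | -1=+1→2*; -3=+1→0
ply 8, X at 2 | -1=-1→1*
ply 9, O at 1 | -1=+1→0*
ply 10: 0 is terminal -1 (X); from 9 depth 11
suppose O passes — search the same position with X to move:
pass> ply 1, X at 9 | -1=+1→8*; -3=+1→6; -5=+1→4
pass> ply 2, O at 8 | -1=-1→7*; -3=-1→5; -5=-1→3
pass> ply 3, X at 7 | -1=+1→6*; -3=+1→4; -5=+1→2
pass> ply 4, O at 6 | -1=-1→5*; -3=-1→3; -5=-1→1
pass> ply 5, X at 5 | -1=+1→4*; -3=+1→2; -5=+1→0
pass> ply 6, O at 4 | -1=-1→3*; -3=-1→1
pass> ply 7, X at 3 | -1=+1→2*; -3=+1→0
pass> ply 8, O at 2 | -1=-1→1*
pass> ply 9, X at 1 | -1=+1→0*
pass> ply 10: 0 is terminal -1 (O); from 9 depth 11
for O: play +1, pass -1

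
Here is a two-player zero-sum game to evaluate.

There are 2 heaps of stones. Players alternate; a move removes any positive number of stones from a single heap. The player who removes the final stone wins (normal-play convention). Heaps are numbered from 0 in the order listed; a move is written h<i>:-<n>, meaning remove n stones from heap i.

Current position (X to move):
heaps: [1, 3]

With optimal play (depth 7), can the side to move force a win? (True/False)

p1 X@[(1,3)]: h0:-1[(0,3)]-1 h1:-1[(1,2)]-1 h1:-2[(1,1)]+1* h1:-3[(1,0)]-1
p2 O@[(1,1)]: h0:-1[(0,1)]-1* h1:-1[(1,0)]-1
p3 X@[(0,1)]: h1:-1[(0,0)]+1*
p4 O@[(0,0)] terminal -1; root [(1,3)] d7

X winning at [(1,3)]: True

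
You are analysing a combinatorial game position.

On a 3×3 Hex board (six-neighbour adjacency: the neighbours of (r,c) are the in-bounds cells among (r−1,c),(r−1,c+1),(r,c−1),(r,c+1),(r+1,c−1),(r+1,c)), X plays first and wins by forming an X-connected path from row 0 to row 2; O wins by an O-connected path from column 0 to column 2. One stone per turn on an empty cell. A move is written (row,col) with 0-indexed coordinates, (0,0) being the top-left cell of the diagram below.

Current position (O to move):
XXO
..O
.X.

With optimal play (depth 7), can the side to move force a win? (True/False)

O winning at [XXO/..O/.X.]: True

ply 1, O at XXO/..O/.X. | (1,0)=-1→XXO/O.O/.X.; (1,1)=+1→XXO/.OO/.X.*; (2,0)=-1→XXO/..O/OX.; (2,2)=-1→XXO/..O/.XO
ply 2, X at XXO/.OO/.X. | (1,0)=-1→XXO/XOO/.X.*; (2,0)=-1→XXO/.OO/XX.; (2,2)=-1→XXO/.OO/.XX
ply 3, O at XXO/XOO/.X. | (2,0)=+1→XXO/XOO/OX.*; (2,2)=-1→XXO/XOO/.XO
ply 4: XXO/XOO/OX. is terminal -1 (X); from XXO/..O/.X. depth 7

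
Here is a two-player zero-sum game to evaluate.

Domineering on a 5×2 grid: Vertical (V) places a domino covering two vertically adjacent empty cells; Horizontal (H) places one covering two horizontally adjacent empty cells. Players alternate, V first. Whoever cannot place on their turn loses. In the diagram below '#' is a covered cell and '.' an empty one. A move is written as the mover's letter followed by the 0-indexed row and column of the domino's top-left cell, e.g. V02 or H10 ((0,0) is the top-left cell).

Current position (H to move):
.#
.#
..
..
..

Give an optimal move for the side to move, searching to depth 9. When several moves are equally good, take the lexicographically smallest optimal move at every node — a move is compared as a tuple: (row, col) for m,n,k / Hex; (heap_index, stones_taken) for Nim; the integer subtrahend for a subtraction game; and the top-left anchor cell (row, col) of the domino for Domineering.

ply 1, H at .#/.#/../../.. | H20=-1→.#/.#/##/../..; H30=+1→.#/.#/../##/..*; H40=-1→.#/.#/../../##
ply 2, V at .#/.#/../##/.. | V00=-1→##/##/../##/..*; V10=-1→.#/##/#./##/..
ply 3, H at ##/##/../##/.. | H20=+1→##/##/##/##/..*; H40=+1→##/##/../##/##
ply 4: ##/##/##/##/.. is terminal -1 (V); from .#/.#/../../.. depth 9

H's best at [.#/.#/../../..]: H30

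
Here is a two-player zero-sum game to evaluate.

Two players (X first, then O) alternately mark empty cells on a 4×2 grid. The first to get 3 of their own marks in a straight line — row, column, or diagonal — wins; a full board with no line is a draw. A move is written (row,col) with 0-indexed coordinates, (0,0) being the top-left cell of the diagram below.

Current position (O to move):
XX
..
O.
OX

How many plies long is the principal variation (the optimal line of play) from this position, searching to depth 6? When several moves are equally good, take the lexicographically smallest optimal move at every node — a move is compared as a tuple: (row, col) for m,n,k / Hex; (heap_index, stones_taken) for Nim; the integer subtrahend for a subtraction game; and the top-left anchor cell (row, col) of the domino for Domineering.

PV length from [XX/../O./OX]: 1 ply

ply 1, O at XX/../O./OX | (1,0)=+1→XX/O./O./OX*; (1,1)=+0→XX/.O/O./OX; (2,1)=+0→XX/../OO/OX
ply 2: XX/O./O./OX is terminal -1 (X); from XX/../O./OX depth 6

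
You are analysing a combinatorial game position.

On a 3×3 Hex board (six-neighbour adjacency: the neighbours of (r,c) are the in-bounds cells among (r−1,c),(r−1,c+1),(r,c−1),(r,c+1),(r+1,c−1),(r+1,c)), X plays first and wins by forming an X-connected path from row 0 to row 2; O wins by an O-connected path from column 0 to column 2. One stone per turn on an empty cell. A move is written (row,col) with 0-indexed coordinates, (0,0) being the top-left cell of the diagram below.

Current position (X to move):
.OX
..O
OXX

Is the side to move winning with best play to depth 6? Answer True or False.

p1 X@[.OX/..O/OXX]: (0,0)[XOX/..O/OXX]-1 (1,0)[.OX/X.O/OXX]-1 (1,1)[.OX/.XO/OXX]+1*
p2 O@[.OX/.XO/OXX] terminal -1; root [.OX/..O/OXX] d6

X winning at [.OX/..O/OXX]: True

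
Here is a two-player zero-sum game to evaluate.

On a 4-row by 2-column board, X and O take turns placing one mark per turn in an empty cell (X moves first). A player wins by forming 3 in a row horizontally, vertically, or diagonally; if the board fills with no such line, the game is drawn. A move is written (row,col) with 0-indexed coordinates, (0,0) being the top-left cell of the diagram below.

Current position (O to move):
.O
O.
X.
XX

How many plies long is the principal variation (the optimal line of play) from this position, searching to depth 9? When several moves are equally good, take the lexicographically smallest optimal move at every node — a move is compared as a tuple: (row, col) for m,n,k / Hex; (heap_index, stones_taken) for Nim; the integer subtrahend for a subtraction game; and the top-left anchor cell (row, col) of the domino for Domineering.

[.O/O./X./XX] O move#1: (0,0):+0/OO/O./X./XX*, (1,1):+0/.O/OO/X./XX, (2,1):+0/.O/O./XO/XX
[OO/O./X./XX] X move#2: (1,1):+0/OO/OX/X./XX*, (2,1):+0/OO/O./XX/XX
[OO/OX/X./XX] O move#3: (2,1):+0/OO/OX/XO/XX*
[OO/OX/XO/XX] end (terminal +0, X#4); searched .O/O./X./XX to 9

PV length from [.O/O./X./XX]: 3 plies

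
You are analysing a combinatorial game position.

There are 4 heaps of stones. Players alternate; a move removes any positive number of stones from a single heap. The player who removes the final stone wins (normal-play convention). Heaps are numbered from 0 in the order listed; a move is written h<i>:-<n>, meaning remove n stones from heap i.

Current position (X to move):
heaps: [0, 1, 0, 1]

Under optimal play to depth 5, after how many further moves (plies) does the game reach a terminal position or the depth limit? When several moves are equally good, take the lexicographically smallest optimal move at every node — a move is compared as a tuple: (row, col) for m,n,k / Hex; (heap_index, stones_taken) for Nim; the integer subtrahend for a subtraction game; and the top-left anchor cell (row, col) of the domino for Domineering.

PV length from [(0,1,0,1)]: 2 plies

ply 1, X at (0,1,0,1) | h1:-1=-1→(0,0,0,1)*; h3:-1=-1→(0,1,0,0)
ply 2, O at (0,0,0,1) | h3:-1=+1→(0,0,0,0)*
ply 3: (0,0,0,0) is terminal -1 (X); from (0,1,0,1) depth 5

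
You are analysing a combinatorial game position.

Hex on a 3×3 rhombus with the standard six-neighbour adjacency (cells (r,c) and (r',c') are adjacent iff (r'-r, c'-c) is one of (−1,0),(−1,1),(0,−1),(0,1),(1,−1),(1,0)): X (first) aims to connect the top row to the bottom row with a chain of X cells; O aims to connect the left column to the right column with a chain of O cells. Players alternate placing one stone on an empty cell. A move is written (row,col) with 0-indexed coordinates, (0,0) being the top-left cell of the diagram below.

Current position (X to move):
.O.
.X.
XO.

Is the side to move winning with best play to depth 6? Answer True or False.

p1 X@[.O./.X./XO.]: (0,0)[XO./.X./XO.]+1* (0,2)[.OX/.X./XO.]+1 (1,0)[.O./XX./XO.]+1 (1,2)[.O./.XX/XO.]-1 (2,2)[.O./.X./XOX]-1
p2 O@[XO./.X./XO.]: (0,2)[XOO/.X./XO.]-1* (1,0)[XO./OX./XO.]-1 (1,2)[XO./.XO/XO.]-1 (2,2)[XO./.X./XOO]-1
p3 X@[XOO/.X./XO.]: (1,0)[XOO/XX./XO.]+1* (1,2)[XOO/.XX/XO.]-1 (2,2)[XOO/.X./XOX]-1
p4 O@[XOO/XX./XO.] terminal -1; root [.O./.X./XO.] d6

X winning at [.O./.X./XO.]: True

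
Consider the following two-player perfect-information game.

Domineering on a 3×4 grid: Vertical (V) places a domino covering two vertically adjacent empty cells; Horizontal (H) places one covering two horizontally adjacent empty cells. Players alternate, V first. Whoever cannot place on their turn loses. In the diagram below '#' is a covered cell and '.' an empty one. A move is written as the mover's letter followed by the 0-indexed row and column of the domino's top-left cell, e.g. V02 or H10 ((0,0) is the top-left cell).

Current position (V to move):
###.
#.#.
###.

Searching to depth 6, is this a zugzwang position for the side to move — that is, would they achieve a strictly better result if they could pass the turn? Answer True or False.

zugzwang(###./#.#./###., V) = False

ply 1, V at ###./#.#./###. | V03=+1→####/#.##/###.*; V13=+1→###./#.##/####
ply 2: ####/#.##/###. is terminal -1 (H); from ###./#.#./###. depth 6
if V skipped the turn, H would face:
~ ply 1: ###./#.#./###. is terminal -1 (H); from ###./#.#./###. depth 6
compare (V): move=+1 vs pass=+1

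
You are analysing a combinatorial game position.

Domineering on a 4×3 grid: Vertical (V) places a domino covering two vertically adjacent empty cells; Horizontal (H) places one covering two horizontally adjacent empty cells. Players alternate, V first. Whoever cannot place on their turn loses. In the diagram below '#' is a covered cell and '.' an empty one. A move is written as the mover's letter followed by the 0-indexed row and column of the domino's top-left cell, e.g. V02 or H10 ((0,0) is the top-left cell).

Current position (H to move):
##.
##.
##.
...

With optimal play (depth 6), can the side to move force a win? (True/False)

p1 H@[##./##./##./...]: H30[##./##./##./##.]-1* H31[##./##./##./.##]-1
p2 V@[##./##./##./##.]: V02[###/###/##./##.]+1* V12[##./###/###/##.]+1 V22[##./##./###/###]+1
p3 H@[###/###/##./##.] terminal -1; root [##./##./##./...] d6

H winning at [##./##./##./...]: False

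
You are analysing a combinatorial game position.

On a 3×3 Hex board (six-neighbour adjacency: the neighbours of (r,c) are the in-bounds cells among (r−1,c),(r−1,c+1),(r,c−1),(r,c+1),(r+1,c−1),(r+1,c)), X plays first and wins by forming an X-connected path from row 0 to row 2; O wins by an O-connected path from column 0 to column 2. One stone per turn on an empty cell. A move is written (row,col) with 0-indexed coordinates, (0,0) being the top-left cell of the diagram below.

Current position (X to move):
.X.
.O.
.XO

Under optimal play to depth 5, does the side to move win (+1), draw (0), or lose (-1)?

[.X./.O./.XO] X move#1: (0,0):-1/XX./.O./.XO*, (0,2):-1/.XX/.O./.XO, (1,0):-1/.X./XO./.XO, (1,2):-1/.X./.OX/.XO, (2,0):-1/.X./.O./XXO
[XX./.O./.XO] O move#2: (0,2):+1/XXO/.O./.XO*, (1,0):+1/XX./OO./.XO, (1,2):+1/XX./.OO/.XO, (2,0):+1/XX./.O./OXO
[XXO/.O./.XO] X move#3: (1,0):-1/XXO/XO./.XO*, (1,2):-1/XXO/.OX/.XO, (2,0):-1/XXO/.O./XXO
[XXO/XO./.XO] O move#4: (1,2):-1/XXO/XOO/.XO, (2,0):+1/XXO/XO./OXO*
[XXO/XO./OXO] end (terminal -1, X#5); searched .X./.O./.XO to 5

value(.X./.O./.XO, X) = -1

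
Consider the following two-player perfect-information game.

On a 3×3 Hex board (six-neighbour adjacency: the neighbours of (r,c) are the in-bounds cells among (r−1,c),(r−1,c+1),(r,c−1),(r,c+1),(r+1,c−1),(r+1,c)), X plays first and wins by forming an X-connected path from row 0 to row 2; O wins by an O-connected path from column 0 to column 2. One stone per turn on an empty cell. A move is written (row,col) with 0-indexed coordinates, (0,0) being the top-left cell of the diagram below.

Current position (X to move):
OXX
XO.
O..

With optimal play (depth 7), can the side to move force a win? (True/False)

X winning at [OXX/XO./O..]: True

p1 X@[OXX/XO./O..]: (1,2)[OXX/XOX/O..]+1* (2,1)[OXX/XO./OX.]-1 (2,2)[OXX/XO./O.X]-1
p2 O@[OXX/XOX/O..]: (2,1)[OXX/XOX/OO.]-1* (2,2)[OXX/XOX/O.O]-1
p3 X@[OXX/XOX/OO.]: (2,2)[OXX/XOX/OOX]+1*
p4 O@[OXX/XOX/OOX] terminal -1; root [OXX/XO./O..] d7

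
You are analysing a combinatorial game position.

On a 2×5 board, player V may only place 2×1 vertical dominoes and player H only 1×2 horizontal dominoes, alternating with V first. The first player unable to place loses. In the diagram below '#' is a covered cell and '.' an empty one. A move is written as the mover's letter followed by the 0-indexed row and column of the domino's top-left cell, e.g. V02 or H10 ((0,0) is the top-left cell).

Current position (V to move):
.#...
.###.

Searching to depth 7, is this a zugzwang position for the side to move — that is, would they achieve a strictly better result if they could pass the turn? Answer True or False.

p1 V@[.#.../.###.]: V00[##.../####.]-1 V04[.#..#/.####]+1*
p2 H@[.#..#/.####]: H02[.####/.####]-1*
p3 V@[.####/.####]: V00[#####/#####]+1*
p4 H@[#####/#####] terminal -1; root [.#.../.###.] d7
pass branch (H moves first from the same position):
  | p1 H@[.#.../.###.]: H02[.###./.###.]-1* H03[.#.##/.###.]-1
  | p2 V@[.###./.###.]: V00[####./####.]+1* V04[.####/.####]+1
  | p3 H@[####./####.] terminal -1; root [.#.../.###.] d7
V moving scores +1; V passing scores +1

zugzwang(.#.../.###., V) = False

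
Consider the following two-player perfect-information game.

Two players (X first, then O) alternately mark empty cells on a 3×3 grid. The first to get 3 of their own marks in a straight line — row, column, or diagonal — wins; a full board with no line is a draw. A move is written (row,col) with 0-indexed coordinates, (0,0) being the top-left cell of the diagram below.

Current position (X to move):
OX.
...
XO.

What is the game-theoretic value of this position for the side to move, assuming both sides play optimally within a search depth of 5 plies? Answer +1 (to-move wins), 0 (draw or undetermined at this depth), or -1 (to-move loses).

value(OX./.../XO., X) = 0

ply 1, X at OX./.../XO. | (0,2)=+0→OXX/.../XO.*; (1,0)=+0→OX./X../XO.; (1,1)=+0→OX./.X./XO.; (1,2)=+0→OX./..X/XO.; (2,2)=+0→OX./.../XOX
ply 2, O at OXX/.../XO. | (1,0)=-1→OXX/O../XO.; (1,1)=+0→OXX/.O./XO.*; (1,2)=-1→OXX/..O/XO.; (2,2)=-1→OXX/.../XOO
ply 3, X at OXX/.O./XO. | (1,0)=-1→OXX/XO./XO.; (1,2)=-1→OXX/.OX/XO.; (2,2)=+0→OXX/.O./XOX*
ply 4, O at OXX/.O./XOX | (1,0)=-1→OXX/OO./XOX; (1,2)=+0→OXX/.OO/XOX*
ply 5, X at OXX/.OO/XOX | (1,0)=+0→OXX/XOO/XOX*
ply 6: OXX/XOO/XOX is terminal +0 (O); from OX./.../XO. depth 5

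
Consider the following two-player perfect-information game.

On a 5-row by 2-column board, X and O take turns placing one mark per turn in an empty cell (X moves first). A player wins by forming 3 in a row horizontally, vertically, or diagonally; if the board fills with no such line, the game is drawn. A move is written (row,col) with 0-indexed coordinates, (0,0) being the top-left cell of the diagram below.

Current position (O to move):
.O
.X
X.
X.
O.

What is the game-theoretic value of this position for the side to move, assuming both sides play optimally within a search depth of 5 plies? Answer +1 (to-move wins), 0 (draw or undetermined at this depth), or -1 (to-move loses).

p1 O@[.O/.X/X./X./O.]: (0,0)[OO/.X/X./X./O.]-1 (1,0)[.O/OX/X./X./O.]+0* (2,1)[.O/.X/XO/X./O.]-1 (3,1)[.O/.X/X./XO/O.]-1 (4,1)[.O/.X/X./X./OO]-1
p2 X@[.O/OX/X./X./O.]: (0,0)[XO/OX/X./X./O.]+0* (2,1)[.O/OX/XX/X./O.]+0 (3,1)[.O/OX/X./XX/O.]+0 (4,1)[.O/OX/X./X./OX]+0
p3 O@[XO/OX/X./X./O.]: (2,1)[XO/OX/XO/X./O.]+0* (3,1)[XO/OX/X./XO/O.]+0 (4,1)[XO/OX/X./X./OO]+0
p4 X@[XO/OX/XO/X./O.]: (3,1)[XO/OX/XO/XX/O.]+0* (4,1)[XO/OX/XO/X./OX]+0
p5 O@[XO/OX/XO/XX/O.]: (4,1)[XO/OX/XO/XX/OO]+0*
p6 X@[XO/OX/XO/XX/OO] terminal +0; root [.O/.X/X./X./O.] d5

value(.O/.X/X./X./O., O) = 0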